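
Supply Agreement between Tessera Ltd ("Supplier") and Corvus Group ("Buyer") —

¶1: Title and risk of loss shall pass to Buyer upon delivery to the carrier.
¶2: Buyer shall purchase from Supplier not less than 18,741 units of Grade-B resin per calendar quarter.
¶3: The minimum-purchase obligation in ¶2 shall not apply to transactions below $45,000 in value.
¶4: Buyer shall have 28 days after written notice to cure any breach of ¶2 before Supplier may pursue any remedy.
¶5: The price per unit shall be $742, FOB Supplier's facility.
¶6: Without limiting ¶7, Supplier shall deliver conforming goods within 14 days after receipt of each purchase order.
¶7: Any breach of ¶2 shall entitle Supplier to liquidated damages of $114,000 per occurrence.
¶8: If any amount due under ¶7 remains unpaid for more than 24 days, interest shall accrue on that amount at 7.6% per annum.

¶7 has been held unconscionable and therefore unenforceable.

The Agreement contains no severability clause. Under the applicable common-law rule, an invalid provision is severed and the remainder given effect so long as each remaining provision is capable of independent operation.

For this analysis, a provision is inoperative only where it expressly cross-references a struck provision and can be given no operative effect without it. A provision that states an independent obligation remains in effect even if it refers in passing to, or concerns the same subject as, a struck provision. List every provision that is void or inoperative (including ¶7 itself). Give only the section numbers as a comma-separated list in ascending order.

7, 8

¶7 is struck. The whole of ¶8 is the default interest on the liquidated-damages amount, defined by reference to ¶7, so ¶8 cannot stand once ¶7 is removed. Although ¶6 refers to ¶7, its operative terms do not depend on ¶7, so it remains in effect. Under the stated default rule, only provisions that cannot operate independently fall away; the rest are enforced. That leaves ¶1, ¶2, ¶3, ¶4, ¶5, and ¶6 in effect.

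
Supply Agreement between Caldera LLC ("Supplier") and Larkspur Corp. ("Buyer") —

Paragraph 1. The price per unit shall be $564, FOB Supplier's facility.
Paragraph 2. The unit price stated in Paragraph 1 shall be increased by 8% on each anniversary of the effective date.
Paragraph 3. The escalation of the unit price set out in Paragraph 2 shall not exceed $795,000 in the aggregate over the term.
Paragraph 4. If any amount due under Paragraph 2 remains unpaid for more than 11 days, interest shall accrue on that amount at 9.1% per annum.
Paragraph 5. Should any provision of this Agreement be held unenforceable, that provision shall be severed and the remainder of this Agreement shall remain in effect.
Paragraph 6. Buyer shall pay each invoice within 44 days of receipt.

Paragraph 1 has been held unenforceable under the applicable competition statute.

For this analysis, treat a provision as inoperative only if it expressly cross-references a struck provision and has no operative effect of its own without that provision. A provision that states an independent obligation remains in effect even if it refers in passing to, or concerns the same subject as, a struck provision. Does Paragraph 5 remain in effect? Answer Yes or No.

Paragraph 1 is struck. The whole of Paragraph 2 is the escalation of the unit price, defined by reference to Paragraph 1, so Paragraph 2 cannot stand once Paragraph 1 is removed. Paragraph 3 has no operative effect of its own apart from Paragraph 2 and is therefore inoperative. Paragraph 4 operates only by reference to Paragraph 2, so it falls with Paragraph 2. Paragraph 5 is a severability clause and preserves every provision that can still be given independent effect. That leaves Paragraph 5 and Paragraph 6 in effect. Paragraph 5 is among the surviving provisions, so the answer is yes.

Yes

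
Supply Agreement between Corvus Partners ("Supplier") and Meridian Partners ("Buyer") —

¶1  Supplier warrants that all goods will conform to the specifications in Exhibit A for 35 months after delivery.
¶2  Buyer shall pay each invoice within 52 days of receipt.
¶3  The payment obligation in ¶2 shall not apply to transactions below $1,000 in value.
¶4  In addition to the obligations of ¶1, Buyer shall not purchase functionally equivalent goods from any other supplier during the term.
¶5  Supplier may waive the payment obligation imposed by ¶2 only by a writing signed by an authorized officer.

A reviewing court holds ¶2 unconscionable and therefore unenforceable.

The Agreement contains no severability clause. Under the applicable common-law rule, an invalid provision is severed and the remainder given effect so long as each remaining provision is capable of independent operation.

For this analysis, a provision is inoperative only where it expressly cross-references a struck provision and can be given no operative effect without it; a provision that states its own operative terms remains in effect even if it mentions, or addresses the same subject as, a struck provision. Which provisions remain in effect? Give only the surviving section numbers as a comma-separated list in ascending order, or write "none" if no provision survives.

¶2 is struck. ¶3 operates only by reference to ¶2, so it falls with ¶2. ¶5 has no operative effect of its own apart from ¶2 and is therefore inoperative. Under the stated default rule, only provisions that cannot operate independently fall away; the rest are enforced. ¶1 and ¶4 remain in effect.

1, 4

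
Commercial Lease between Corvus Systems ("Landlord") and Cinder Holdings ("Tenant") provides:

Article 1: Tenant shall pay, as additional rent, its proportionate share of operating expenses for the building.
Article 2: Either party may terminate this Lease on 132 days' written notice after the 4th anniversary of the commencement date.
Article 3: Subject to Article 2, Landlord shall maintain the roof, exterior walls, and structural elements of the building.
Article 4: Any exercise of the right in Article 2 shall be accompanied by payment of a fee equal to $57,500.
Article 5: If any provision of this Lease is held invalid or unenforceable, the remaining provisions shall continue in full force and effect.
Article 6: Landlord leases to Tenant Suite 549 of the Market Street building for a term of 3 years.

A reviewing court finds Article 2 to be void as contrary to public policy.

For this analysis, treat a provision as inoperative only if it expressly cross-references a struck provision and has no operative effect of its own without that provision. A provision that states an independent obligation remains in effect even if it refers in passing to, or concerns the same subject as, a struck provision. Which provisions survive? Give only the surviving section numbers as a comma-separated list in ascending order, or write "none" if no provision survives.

Article 2 is struck. Article 4 operates only by reference to Article 2, so it falls with Article 2. Although Article 3 refers to Article 2, its operative terms do not depend on Article 2, so it remains in effect. Article 5 is a severability clause and preserves every provision that can still be given independent effect. The provisions still in force are Article 1, Article 3, Article 5, and Article 6.

1, 3, 5, 6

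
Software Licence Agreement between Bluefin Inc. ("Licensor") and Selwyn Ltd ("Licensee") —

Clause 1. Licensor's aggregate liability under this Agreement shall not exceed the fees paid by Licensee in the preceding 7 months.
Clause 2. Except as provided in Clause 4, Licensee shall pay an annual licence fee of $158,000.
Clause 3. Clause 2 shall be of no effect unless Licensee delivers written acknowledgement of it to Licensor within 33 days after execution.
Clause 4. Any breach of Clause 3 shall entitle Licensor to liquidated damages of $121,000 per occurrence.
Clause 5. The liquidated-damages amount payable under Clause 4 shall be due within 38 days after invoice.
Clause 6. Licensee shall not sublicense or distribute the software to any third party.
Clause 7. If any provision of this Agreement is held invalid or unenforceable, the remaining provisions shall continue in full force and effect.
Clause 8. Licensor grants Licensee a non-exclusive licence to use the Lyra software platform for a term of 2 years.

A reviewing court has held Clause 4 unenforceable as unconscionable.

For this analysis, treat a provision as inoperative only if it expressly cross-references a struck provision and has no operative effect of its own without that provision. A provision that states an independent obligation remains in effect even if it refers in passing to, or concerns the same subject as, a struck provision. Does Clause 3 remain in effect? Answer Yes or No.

Clause 4 is struck. Clause 5 operates only by reference to Clause 4, so it falls with Clause 4. Although Clause 2 refers to Clause 4, its operative terms do not depend on Clause 4, so it remains in effect. Clause 7 is a severability clause and preserves every provision that can still be given independent effect. That leaves Clause 1, Clause 2, Clause 3, Clause 6, Clause 7, and Clause 8 in effect. Clause 3 is among the surviving provisions, so the answer is yes.

Yes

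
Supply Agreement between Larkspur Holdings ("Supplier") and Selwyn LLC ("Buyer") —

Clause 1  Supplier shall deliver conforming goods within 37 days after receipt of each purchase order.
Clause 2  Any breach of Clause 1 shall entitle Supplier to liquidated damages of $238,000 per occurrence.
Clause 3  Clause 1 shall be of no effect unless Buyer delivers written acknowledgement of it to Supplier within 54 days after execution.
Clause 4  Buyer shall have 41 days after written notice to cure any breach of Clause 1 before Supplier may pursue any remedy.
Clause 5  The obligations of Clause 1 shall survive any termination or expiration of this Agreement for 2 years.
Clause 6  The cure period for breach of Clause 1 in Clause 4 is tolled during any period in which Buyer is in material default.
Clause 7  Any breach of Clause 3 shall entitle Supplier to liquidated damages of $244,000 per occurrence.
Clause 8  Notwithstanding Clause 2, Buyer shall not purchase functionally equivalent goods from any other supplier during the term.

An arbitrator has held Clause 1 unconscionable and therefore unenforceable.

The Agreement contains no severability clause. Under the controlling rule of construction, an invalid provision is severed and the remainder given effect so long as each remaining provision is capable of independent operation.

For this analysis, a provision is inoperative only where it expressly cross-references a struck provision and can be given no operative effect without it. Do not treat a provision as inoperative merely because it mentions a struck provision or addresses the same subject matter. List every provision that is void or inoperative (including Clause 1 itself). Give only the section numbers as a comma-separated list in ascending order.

Clause 1 is struck. Clause 2 has no operative effect of its own apart from Clause 1 and is therefore inoperative. Clause 3 operates only by reference to Clause 1, so it falls with Clause 1. Clause 4 operates only by reference to Clause 1, so it falls with Clause 1. The only function of Clause 5 is the survival period for Clause 1, so it cannot stand once Clause 1 is removed. Clause 6 has no operative effect of its own apart from Clause 4 and is therefore inoperative. Clause 7 operates only by reference to Clause 3, so it falls with Clause 3. Clause 8 mentions Clause 2 but its own obligation stands independently of Clause 2, so Clause 8 is not affected. With no severability clause, the stated default rule severs what cannot stand and enforces each remaining provision that can operate on its own. Only Clause 8 remains in effect.

1, 2, 3, 4, 5, 6, 7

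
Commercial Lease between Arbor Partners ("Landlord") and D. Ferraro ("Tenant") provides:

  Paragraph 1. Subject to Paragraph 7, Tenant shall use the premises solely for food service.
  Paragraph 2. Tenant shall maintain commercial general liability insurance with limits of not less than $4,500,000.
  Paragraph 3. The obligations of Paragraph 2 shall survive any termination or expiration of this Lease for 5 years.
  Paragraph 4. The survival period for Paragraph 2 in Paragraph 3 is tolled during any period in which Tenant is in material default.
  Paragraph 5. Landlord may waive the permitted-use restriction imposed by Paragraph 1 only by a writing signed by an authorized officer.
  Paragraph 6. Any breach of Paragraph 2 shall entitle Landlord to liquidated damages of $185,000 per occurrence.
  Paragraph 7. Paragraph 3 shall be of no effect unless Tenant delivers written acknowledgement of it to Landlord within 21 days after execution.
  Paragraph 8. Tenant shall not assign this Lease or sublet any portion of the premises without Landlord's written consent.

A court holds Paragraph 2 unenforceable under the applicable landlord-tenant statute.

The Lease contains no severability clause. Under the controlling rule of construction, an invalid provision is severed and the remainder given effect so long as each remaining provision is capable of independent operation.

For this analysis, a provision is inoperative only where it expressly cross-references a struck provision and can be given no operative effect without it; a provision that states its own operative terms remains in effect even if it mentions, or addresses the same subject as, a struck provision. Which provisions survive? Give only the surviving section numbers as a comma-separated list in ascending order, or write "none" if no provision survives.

1, 5, 8

Paragraph 2 is struck. The only function of Paragraph 3 is the survival period for Paragraph 2, so it cannot stand once Paragraph 2 is removed. Paragraph 6 operates only by reference to Paragraph 2, so it falls with Paragraph 2. Paragraph 4 does nothing except set the tolling of the survival period for Paragraph 2 by reference to Paragraph 3; with Paragraph 3 gone it has no independent effect and is inoperative. The only function of Paragraph 7 is the acknowledgement condition for Paragraph 3, so it cannot stand once Paragraph 3 is removed. Although Paragraph 1 refers to Paragraph 7, its operative terms do not depend on Paragraph 7, so it remains in effect. Under the stated default rule, only provisions that cannot operate independently fall away; the rest are enforced. Paragraph 1, Paragraph 5, and Paragraph 8 remain in effect.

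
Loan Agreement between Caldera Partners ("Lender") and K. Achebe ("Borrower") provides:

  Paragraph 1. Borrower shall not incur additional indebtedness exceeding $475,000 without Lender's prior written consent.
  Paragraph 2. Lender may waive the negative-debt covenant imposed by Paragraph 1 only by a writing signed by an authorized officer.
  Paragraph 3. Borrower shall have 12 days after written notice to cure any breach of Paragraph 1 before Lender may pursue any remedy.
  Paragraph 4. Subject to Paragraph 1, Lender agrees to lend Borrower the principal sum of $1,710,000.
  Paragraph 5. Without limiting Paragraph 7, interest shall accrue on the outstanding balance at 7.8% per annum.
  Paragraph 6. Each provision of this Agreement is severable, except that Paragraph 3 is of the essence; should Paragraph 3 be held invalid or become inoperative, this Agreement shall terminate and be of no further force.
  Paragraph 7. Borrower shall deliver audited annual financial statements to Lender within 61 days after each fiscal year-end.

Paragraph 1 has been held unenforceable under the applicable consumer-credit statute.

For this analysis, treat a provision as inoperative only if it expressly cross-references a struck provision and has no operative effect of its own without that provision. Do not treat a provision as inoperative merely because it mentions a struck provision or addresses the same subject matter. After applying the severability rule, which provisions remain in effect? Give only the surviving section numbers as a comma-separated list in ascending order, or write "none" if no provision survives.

Paragraph 1 is struck. The only function of Paragraph 2 is the waiver condition for Paragraph 1, so it cannot stand once Paragraph 1 is removed. Paragraph 3 has no operative effect of its own apart from Paragraph 1 and is therefore inoperative. Paragraph 6 makes Paragraph 3 an essential term, and Paragraph 3 has been rendered inoperative by the cascade; under Paragraph 6, the entire Agreement is therefore void. No provision of the Agreement survives.

none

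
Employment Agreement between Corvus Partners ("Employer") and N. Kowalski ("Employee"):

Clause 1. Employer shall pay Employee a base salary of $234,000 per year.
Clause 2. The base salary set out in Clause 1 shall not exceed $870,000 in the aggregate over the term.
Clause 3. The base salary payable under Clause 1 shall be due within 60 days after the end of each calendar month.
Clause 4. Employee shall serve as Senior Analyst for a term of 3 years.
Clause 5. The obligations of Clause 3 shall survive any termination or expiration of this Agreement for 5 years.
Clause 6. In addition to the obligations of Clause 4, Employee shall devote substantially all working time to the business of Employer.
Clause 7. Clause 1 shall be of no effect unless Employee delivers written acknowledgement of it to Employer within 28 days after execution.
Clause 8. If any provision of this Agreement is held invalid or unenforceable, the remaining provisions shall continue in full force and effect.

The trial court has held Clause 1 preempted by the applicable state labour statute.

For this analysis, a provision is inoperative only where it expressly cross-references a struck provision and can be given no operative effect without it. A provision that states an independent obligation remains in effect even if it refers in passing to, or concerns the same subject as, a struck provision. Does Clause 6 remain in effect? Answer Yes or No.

Clause 1 is struck. Clause 2 operates only by reference to Clause 1, so it falls with Clause 1. Clause 3 operates only by reference to Clause 1, so it falls with Clause 1. Clause 7 merely fixes the acknowledgement condition for Clause 1; with Clause 1 gone it has nothing to operate on and falls away. Clause 5 merely fixes the survival period for Clause 3; with Clause 3 gone it has nothing to operate on and falls away. Clause 8 is a severability clause and preserves every provision that can still be given independent effect. That leaves Clause 4, Clause 6, and Clause 8 in effect. Clause 6 is among the surviving provisions, so the answer is yes.

Yes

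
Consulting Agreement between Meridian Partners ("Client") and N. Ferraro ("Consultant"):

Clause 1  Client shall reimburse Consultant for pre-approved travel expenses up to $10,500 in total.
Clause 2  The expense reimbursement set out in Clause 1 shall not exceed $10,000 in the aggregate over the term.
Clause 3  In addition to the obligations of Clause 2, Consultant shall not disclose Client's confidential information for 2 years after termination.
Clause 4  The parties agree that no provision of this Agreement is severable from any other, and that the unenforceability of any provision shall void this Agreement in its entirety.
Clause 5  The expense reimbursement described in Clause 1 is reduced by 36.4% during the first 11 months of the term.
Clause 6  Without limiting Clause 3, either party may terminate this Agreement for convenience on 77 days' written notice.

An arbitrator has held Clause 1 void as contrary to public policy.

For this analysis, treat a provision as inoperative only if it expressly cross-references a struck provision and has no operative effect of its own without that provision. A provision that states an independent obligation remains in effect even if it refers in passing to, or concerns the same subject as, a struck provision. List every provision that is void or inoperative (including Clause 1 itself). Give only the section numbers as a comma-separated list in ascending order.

1, 2, 3, 4, 5, 6

Clause 1 is struck. Clause 2 has no operative effect of its own apart from Clause 1 and is therefore inoperative. Clause 5 operates only by reference to Clause 1, so it falls with Clause 1. Clause 4 provides that the Agreement is not severable, so the invalidity of any one provision voids the entire Agreement. No provision of the Agreement survives.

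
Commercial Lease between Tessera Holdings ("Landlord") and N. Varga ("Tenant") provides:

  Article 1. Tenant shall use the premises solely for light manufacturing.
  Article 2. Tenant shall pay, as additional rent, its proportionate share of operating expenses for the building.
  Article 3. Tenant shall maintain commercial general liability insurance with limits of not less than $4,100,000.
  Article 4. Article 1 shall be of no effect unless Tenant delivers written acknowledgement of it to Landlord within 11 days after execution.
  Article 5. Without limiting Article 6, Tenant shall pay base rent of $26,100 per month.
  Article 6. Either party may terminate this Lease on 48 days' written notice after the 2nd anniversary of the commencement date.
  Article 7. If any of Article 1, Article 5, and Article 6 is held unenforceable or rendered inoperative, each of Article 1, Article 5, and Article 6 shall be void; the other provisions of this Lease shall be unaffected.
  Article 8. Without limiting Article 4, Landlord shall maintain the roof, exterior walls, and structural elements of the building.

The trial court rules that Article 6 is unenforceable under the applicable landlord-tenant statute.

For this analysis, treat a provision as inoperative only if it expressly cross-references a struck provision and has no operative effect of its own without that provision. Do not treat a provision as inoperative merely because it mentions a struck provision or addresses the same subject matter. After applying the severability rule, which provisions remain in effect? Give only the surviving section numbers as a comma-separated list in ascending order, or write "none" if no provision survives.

Article 6 is struck. Article 8 mentions Article 4 but its own obligation stands independently of Article 4, so Article 8 is not affected. Nothing else in the Lease is defined by reference to Article 6. Article 7 declares Article 1, Article 5, and Article 6 mutually dependent; since one of them has fallen, all of them are of no effect. That brings down Article 1 and Article 5 as well. Article 4 in turn depends solely on a provision now struck and likewise falls. The remainder continues in force under Article 7. That leaves Article 2, Article 3, Article 7, and Article 8 in effect.

2, 3, 7, 8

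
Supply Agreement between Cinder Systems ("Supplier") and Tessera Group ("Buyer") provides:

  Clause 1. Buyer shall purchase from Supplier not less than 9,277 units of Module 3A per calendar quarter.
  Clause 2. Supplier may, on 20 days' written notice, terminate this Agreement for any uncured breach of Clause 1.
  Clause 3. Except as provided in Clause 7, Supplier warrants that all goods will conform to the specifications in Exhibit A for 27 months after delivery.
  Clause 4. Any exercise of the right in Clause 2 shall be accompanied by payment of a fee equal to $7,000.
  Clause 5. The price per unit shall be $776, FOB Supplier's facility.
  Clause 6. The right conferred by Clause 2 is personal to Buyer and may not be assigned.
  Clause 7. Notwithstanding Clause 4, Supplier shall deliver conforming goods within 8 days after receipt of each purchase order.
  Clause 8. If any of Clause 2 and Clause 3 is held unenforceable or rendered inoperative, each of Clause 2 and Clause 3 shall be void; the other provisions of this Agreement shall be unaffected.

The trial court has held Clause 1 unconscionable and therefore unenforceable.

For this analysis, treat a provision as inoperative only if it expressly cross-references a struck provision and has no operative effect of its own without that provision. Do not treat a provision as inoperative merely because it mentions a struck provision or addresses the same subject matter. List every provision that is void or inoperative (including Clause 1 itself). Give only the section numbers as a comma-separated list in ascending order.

1, 2, 3, 4, 6

Clause 1 is struck. The only function of Clause 2 is the termination right for breach of Clause 1, so it cannot stand once Clause 1 is removed. Clause 4 merely fixes the exercise fee for Clause 2; with Clause 2 gone it has nothing to operate on and falls away. Clause 6 has no operative effect of its own apart from Clause 2 and is therefore inoperative. Clause 7 mentions Clause 4 but its own obligation stands independently of Clause 4, so Clause 7 is not affected. Clause 8 declares Clause 2 and Clause 3 mutually dependent; since one of them has fallen, all of them are of no effect. That brings down Clause 3 as well. The remainder continues in force under Clause 8. The provisions still in force are Clause 5, Clause 7, and Clause 8.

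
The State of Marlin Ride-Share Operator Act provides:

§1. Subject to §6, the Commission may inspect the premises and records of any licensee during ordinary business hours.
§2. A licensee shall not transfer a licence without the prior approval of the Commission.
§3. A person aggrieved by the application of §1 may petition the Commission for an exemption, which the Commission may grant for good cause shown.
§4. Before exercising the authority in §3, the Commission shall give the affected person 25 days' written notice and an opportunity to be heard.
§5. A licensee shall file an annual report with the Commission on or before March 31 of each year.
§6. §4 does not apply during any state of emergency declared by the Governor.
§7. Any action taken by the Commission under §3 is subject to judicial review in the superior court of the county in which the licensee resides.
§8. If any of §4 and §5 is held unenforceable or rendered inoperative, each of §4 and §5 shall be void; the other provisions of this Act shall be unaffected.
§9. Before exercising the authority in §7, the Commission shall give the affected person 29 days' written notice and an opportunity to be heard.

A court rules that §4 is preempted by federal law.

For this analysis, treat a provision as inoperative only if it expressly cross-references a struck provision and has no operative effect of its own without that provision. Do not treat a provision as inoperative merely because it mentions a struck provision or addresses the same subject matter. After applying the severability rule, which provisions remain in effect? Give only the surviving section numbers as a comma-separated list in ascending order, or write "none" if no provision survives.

1, 2, 3, 7, 8, 9

§4 is struck. The only function of §6 is the emergency suspension of §4, so it cannot stand once §4 is removed. Although §1 refers to §6, its operative terms do not depend on §6, so it remains in effect. §8 declares §4 and §5 mutually dependent; since one of them has fallen, all of them are of no effect. That brings down §5 as well. The remainder continues in force under §8. §1, §2, §3, §7, §8, and §9 remain in effect.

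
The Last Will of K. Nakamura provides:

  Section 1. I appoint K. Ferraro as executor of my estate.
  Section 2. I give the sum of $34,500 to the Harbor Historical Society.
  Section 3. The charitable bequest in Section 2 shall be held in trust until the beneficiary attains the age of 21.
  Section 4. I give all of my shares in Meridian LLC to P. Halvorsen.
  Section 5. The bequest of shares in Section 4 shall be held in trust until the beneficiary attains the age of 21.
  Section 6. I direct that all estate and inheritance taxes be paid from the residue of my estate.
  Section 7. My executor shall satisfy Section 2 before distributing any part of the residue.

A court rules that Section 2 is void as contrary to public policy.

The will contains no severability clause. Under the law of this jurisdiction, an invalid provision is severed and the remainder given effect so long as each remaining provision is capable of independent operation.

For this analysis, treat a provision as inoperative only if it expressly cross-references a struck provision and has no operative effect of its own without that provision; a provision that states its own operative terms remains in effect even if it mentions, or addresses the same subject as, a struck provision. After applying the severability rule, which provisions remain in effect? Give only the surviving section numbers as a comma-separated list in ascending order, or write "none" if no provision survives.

Section 2 is struck. The only function of Section 3 is the trust for Section 2, so it cannot stand once Section 2 is removed. Section 7 has no operative effect of its own apart from Section 2 and is therefore inoperative. Under the stated default rule, only provisions that cannot operate independently fall away; the rest are enforced. That leaves Section 1, Section 4, Section 5, and Section 6 in effect.

1, 4, 5, 6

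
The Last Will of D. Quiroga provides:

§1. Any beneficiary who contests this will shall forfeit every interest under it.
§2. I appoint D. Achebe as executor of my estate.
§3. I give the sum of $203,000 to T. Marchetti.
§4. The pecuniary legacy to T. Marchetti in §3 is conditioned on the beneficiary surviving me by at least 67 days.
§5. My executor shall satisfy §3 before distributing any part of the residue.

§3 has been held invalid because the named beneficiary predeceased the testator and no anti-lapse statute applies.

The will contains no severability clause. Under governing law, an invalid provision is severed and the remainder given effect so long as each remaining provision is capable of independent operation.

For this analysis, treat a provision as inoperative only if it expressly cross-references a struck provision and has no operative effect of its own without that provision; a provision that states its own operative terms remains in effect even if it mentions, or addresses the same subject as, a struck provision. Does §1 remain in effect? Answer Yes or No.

§3 is struck. §4 has no operative effect of its own apart from §3 and is therefore inoperative. §5 operates only by reference to §3, so it falls with §3. Under the stated default rule, only provisions that cannot operate independently fall away; the rest are enforced. That leaves §1 and §2 in effect. §1 is among the surviving provisions, so the answer is yes.

Yes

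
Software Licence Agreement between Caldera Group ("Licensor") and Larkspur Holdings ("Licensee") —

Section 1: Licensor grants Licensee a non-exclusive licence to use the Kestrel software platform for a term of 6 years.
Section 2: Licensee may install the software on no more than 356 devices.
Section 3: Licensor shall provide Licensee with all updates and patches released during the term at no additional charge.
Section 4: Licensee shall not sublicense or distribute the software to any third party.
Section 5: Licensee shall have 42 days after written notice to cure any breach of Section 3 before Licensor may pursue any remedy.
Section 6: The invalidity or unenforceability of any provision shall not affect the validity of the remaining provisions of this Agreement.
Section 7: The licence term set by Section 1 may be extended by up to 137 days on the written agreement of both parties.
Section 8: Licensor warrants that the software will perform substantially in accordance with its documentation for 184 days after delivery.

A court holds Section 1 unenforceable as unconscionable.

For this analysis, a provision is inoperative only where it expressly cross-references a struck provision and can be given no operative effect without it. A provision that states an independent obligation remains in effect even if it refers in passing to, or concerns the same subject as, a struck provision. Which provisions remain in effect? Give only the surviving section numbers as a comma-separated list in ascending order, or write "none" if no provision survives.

2, 3, 4, 5, 6, 8

Section 1 is struck. Section 7 does nothing except set the extension of the licence term by reference to Section 1; with Section 1 gone it has no independent effect and is inoperative. Section 6 is a severability clause and preserves every provision that can still be given independent effect. The provisions still in force are Section 2, Section 3, Section 4, Section 5, Section 6, and Section 8.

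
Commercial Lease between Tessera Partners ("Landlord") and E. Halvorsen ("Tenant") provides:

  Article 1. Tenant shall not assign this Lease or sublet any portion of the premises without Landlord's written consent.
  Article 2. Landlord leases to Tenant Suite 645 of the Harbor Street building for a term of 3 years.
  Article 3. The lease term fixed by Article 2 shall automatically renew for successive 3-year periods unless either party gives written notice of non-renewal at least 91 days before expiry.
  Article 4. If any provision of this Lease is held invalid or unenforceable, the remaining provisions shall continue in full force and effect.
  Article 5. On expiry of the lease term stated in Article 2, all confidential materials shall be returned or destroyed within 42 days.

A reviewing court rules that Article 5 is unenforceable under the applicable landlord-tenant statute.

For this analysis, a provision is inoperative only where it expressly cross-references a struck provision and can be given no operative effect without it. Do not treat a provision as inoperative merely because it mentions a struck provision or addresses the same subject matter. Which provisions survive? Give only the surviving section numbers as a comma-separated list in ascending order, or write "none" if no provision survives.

Article 5 is struck. No other provision's operative terms depend on Article 5. Article 4 is a severability clause and preserves every provision that can still be given independent effect. Article 1, Article 2, Article 3, and Article 4 remain in effect.

1, 2, 3, 4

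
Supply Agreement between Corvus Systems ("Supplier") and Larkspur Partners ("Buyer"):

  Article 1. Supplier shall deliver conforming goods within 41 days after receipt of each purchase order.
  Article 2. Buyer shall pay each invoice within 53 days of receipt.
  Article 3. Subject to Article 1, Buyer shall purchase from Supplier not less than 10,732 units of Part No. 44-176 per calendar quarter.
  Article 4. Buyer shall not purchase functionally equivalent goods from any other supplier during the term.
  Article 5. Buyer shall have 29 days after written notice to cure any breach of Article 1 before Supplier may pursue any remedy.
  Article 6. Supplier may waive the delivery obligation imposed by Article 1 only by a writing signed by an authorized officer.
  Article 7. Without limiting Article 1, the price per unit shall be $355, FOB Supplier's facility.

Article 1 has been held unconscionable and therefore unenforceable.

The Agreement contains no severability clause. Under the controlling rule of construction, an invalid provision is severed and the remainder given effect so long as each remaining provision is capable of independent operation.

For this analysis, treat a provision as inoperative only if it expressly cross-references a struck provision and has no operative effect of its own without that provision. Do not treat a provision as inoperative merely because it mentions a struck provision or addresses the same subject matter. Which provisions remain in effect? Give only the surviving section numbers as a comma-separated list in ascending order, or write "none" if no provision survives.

Article 1 is struck. Article 5 merely fixes the cure period for breach of Article 1; with Article 1 gone it has nothing to operate on and falls away. Article 6 operates only by reference to Article 1, so it falls with Article 1. Although Article 7 refers to Article 1, its operative terms do not depend on Article 1, so it remains in effect. Article 3 mentions Article 1 but its own obligation stands independently of Article 1, so Article 3 is not affected. With no severability clause, the stated default rule severs what cannot stand and enforces each remaining provision that can operate on its own. The provisions still in force are Article 2, Article 3, Article 4, and Article 7.

2, 3, 4, 7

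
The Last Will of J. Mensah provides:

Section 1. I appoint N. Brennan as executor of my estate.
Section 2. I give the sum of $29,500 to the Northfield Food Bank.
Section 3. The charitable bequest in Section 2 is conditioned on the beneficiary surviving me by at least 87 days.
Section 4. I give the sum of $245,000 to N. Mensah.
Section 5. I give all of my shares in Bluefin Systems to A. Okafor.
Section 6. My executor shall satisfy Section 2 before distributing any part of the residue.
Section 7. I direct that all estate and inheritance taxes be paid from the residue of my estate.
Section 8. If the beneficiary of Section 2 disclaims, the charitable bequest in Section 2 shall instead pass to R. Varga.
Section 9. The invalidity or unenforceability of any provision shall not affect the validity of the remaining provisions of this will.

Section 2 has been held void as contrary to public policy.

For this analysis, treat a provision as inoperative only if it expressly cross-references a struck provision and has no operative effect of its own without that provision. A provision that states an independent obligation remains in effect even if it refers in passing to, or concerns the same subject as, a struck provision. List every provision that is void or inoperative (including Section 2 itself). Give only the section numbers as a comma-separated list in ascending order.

2, 3, 6, 8

Section 2 is struck. The only function of Section 3 is the survivorship condition on Section 2, so it cannot stand once Section 2 is removed. The only function of Section 6 is the priority direction for Section 2, so it cannot stand once Section 2 is removed. Section 8 merely fixes the alternative disposition for Section 2; with Section 2 gone it has nothing to operate on and falls away. Section 9 is a severability clause and preserves every provision that can still be given independent effect. The provisions still in force are Section 1, Section 4, Section 5, Section 7, and Section 9.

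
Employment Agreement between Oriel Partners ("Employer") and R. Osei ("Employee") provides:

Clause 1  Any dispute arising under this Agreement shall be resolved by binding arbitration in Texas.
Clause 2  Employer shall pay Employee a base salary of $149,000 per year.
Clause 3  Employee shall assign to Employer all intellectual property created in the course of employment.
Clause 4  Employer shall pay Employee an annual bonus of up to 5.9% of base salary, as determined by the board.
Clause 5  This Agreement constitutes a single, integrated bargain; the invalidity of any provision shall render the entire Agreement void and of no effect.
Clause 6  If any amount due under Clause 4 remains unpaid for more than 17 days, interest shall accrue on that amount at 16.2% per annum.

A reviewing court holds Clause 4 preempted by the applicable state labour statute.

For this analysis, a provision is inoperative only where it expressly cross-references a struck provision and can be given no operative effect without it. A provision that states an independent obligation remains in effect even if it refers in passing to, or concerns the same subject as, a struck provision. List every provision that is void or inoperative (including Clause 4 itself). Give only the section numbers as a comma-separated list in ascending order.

1, 2, 3, 4, 5, 6

Clause 4 is struck. Clause 6 does nothing except set the default interest on the annual bonus by reference to Clause 4; with Clause 4 gone it has no independent effect and is inoperative. Clause 5 provides that the Agreement is not severable, so the invalidity of any one provision voids the entire Agreement. No provision of the Agreement survives.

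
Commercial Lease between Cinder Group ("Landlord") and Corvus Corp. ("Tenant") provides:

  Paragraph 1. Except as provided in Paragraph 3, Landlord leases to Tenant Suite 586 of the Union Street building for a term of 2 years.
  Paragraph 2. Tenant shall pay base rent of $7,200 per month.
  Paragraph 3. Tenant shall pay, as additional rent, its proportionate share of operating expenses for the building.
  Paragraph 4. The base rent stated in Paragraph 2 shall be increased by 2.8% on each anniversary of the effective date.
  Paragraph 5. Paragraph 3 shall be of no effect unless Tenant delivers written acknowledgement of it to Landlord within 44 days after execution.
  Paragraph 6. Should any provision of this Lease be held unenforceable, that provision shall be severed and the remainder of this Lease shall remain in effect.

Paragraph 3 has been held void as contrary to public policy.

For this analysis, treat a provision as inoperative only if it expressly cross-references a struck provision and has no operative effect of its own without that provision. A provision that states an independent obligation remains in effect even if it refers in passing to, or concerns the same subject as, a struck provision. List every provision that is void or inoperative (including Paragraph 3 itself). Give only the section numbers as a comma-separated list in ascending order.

Paragraph 3 is struck. Paragraph 5 merely fixes the acknowledgement condition for Paragraph 3; with Paragraph 3 gone it has nothing to operate on and falls away. Although Paragraph 1 refers to Paragraph 3, its operative terms do not depend on Paragraph 3, so it remains in effect. Under the severability clause in Paragraph 6, the remaining provisions continue in force. That leaves Paragraph 1, Paragraph 2, Paragraph 4, and Paragraph 6 in effect.

3, 5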